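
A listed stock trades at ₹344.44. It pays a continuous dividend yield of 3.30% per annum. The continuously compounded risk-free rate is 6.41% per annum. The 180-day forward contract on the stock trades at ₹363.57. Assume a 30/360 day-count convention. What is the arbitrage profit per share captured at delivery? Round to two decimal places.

Fair forward: F* = S·e^(carry·T), with carry = (r − q) = 0.0641 − 0.0330 = 0.0311
F* = 344.44 · e^(0.0311 × 180/360) = 344.44 · e^0.015550 = 344.44 × 1.015672 = ₹349.8381
Market ₹363.57 > fair ₹349.8381: forward overpriced → cash-and-carry (buy spot, short the forward).
At maturity, profit = |F_mkt − F*| = |363.57 − 349.8381| = ₹13.73 per share

₹13.73 per share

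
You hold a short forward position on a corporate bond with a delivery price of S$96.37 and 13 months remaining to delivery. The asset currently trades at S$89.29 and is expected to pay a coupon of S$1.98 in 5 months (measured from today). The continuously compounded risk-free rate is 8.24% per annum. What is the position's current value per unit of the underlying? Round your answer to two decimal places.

PV(remaining coupons) I = 1.98·e^(−0.0824·5/12) = 1.9132
Current forward F = (S − I)·e^(rT) = (89.29 − 1.9132)·e^(0.0824·13/12) = 87.3768 × 1.093372 = 95.5353
Value (long) = (F − K)·e^(−rT) = (95.5353 − 96.37) × 0.914602 = -0.7634
Short position value = −(long value) = S$0.76

S$0.76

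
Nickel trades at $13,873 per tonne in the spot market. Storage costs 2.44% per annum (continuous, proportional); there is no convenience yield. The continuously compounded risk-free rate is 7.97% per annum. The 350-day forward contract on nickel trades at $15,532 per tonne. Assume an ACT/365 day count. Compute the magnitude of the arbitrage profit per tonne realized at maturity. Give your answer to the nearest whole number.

$203 per tonne

Fair forward: F* = S·e^(carry·T), with carry = (r + u) = 0.0797 + 0.0244 = 0.1041
F* = 13873 · e^(0.1041 × 350/365) = 13873 · e^0.099822 = 13873 × 1.104974 = $15329.3043
Market $15532 > fair $15329.3043: forward overpriced → cash-and-carry (buy spot, short the forward).
At maturity, profit = |F_mkt − F*| = |15532 − 15329.3043| = $203 per tonne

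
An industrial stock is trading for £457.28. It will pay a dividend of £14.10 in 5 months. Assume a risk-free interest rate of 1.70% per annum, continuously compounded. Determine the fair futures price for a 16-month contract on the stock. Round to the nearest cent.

£453.44

PV(dividends) I = 14.10·e^(−0.0170·5/12)
I = 14.0005
F = (S − I)·e^(rT) = (457.28 − 14.0005) · e^(0.0170·16/12)
= 443.2795 · e^0.022667 = 443.2795 × 1.022926 = £453.44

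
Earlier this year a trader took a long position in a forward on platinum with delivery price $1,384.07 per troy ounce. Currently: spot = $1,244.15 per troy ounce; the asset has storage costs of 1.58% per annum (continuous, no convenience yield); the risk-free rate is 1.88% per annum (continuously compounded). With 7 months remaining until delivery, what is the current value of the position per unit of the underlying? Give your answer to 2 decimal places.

-$113.30 per troy ounce

Current fair forward for the remaining 7 months: F = S·e^((r + u)·T), (r + u) = 0.0188 + 0.0158 = 0.0346
F = 1244.15 · e^(0.0346 × 7/12) = 1244.15 × 1.02038839 = 1269.5162
Value of long forward = (F − K)·e^(−rT) = (1269.5162 − 1384.07) · e^(−0.0188·7/12)
= -114.5538 × 0.98909325 = -113.30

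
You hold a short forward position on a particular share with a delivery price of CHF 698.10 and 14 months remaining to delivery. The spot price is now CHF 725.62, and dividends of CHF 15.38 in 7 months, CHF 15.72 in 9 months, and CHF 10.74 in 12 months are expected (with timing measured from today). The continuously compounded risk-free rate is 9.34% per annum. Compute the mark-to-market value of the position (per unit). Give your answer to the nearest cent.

PV(remaining dividends) I = 15.38·e^(−0.0934·7/12) + 15.72·e^(−0.0934·9/12) + 10.74·e^(−0.0934·12/12) = 39.0033
Current forward F = (S − I)·e^(rT) = (725.62 − 39.0033)·e^(0.0934·14/12) = 686.6167 × 1.115125 = 765.6634
Value (long) = (F − K)·e^(−rT) = (765.6634 − 698.10) × 0.896760 = 60.5882
Short position value = −(long value) = -CHF 60.59

-CHF 60.59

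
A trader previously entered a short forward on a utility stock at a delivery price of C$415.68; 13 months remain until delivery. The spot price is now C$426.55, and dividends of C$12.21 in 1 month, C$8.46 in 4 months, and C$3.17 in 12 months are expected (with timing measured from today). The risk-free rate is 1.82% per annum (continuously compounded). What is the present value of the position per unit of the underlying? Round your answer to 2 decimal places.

PV(remaining dividends) I = 12.21·e^(−0.0182·1/12) + 8.46·e^(−0.0182·4/12) + 3.17·e^(−0.0182·12/12) = 23.7132
Current forward F = (S − I)·e^(rT) = (426.55 − 23.7132)·e^(0.0182·13/12) = 402.8368 × 1.019912 = 410.8581
Value (long) = (F − K)·e^(−rT) = (410.8581 − 415.68) × 0.980476 = -4.7278
Short position value = −(long value) = C$4.73

C$4.73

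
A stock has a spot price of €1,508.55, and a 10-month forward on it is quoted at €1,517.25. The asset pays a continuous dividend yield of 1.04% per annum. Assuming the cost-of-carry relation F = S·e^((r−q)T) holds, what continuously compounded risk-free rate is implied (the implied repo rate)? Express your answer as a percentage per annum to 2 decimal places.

From F = S·e^((r−q)T): (r − q) = ln(F/S)/T
ln(1517.25/1508.55) = ln(1.005767) = 0.005750
(r − q) = 0.005750 / (10/12) = 0.006900
r = ln(F/S)/T + q = 0.006900 + 0.0104 = 0.017300
r = 1.73%

1.73%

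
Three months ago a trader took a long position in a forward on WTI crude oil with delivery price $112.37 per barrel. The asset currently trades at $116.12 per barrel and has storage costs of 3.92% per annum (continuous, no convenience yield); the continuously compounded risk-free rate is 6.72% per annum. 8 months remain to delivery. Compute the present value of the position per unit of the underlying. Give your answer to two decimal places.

$11.75 per barrel

Current fair forward for the remaining 8 months: F = S·e^((r + u)·T), (r + u) = 0.0672 + 0.0392 = 0.1064
F = 116.12 · e^(0.1064 × 8/12) = 116.12 × 1.073510 = 124.6560
Value of long forward = (F − K)·e^(−rT) = (124.6560 − 112.37) · e^(−0.0672·8/12)
= 12.2860 × 0.956189 = 11.75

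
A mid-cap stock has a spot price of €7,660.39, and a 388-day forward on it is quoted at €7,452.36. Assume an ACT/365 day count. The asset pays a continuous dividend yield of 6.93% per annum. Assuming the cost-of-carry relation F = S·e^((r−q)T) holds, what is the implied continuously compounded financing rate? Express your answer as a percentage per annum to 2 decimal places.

4.34%

From F = S·e^((r−q)T): (r − q) = ln(F/S)/T
ln(7452.36/7660.39) = ln(0.972843) = -0.027533
(r − q) = -0.027533 / (388/365) = -0.025901
r = ln(F/S)/T + q = -0.025901 + 0.0693 = 0.043399
r = 4.34%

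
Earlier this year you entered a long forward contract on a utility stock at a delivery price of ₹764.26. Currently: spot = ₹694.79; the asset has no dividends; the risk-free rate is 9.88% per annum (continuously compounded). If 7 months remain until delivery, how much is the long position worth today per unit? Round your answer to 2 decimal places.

Current fair forward for the remaining 7 months: F = S·e^(r·T), r = 0.0988
F = 694.79 · e^(0.0988 × 7/12) = 694.79 × 1.059327 = 736.0098
Value of long forward = (F − K)·e^(−rT) = (736.0098 − 764.26) · e^(−0.0988·7/12)
= -28.2502 × 0.943996 = -26.67

-₹26.67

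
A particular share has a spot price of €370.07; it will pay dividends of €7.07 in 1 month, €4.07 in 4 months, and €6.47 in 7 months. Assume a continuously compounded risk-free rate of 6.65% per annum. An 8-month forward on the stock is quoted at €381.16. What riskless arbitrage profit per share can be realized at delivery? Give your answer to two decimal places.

PV(dividends) I = 7.07·e^(−0.0665·1/12) + 4.07·e^(−0.0665·4/12) + 6.47·e^(−0.0665·7/12) = 17.2355
Fair forward F* = (S − I)·e^(rT) = (370.07 − 17.2355)·e^0.044333 = 352.8345 × 1.045330 = 368.8285
Market €381.16 > fair 368.8285: forward overpriced → cash-and-carry (borrow at r, buy the stock and collect the dividends, short the forward).
Profit at T = |F_mkt − F*| = |381.16 − 368.8285| = €12.33 per share

€12.33 per share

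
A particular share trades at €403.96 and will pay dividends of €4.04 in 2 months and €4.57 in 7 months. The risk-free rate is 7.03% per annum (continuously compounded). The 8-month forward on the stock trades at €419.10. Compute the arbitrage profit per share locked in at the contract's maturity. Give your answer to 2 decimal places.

PV(dividends) I = 4.04·e^(−0.0703·2/12) + 4.57·e^(−0.0703·7/12) = 8.3793
Fair forward F* = (S − I)·e^(rT) = (403.96 − 8.3793)·e^0.046867 = 395.5807 × 1.047983 = 414.5618
Market €419.10 > fair 414.5618: forward overpriced → cash-and-carry (borrow at r, buy the stock and collect the dividends, short the forward).
Profit at T = |F_mkt − F*| = |419.10 − 414.5618| = €4.54 per share

€4.54 per share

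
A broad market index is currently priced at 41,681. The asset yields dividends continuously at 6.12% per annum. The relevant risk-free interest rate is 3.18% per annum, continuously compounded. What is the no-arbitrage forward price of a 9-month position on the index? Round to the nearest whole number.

F = S·e^((r − q)T) = 41681 · e^((0.0318 − 0.0612) × 9/12)
= 41681 · e^-0.022050 = 41681 × 0.978191
F = 40,772

40,772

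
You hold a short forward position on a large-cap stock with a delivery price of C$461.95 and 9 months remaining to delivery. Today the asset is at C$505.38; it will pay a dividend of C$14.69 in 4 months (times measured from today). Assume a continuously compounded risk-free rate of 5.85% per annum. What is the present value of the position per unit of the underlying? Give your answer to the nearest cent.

PV(remaining dividends) I = 14.69·e^(−0.0585·4/12) = 14.4063
Current forward F = (S − I)·e^(rT) = (505.38 − 14.4063)·e^(0.0585·9/12) = 490.9737 × 1.044852 = 512.9949
Value (long) = (F − K)·e^(−rT) = (512.9949 − 461.95) × 0.957074 = 48.8537
Short position value = −(long value) = -C$48.85

-C$48.85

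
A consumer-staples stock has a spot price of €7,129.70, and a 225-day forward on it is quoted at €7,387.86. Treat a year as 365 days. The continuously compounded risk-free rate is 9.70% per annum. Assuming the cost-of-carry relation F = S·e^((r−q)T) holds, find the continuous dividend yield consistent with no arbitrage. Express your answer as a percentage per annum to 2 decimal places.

3.93%

From F = S·e^((r−q)T): (r − q) = ln(F/S)/T
ln(7387.86/7129.70) = ln(1.036209) = 0.035569
(r − q) = 0.035569 / (225/365) = 0.057701
q = r − ln(F/S)/T = 0.0970 − 0.057701 = 0.039299
q = 3.93%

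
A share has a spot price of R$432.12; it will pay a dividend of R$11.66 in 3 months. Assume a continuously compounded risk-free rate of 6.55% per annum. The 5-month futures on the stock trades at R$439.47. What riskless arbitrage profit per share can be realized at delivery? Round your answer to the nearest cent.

R$7.18 per share

PV(dividends) I = 11.66·e^(−0.0655·3/12) = 11.4706
Fair futures F* = (S − I)·e^(rT) = (432.12 − 11.4706)·e^0.027292 = 420.6494 × 1.027668 = 432.2879
Market R$439.47 > fair 432.2879: forward overpriced → cash-and-carry (borrow at r, buy the stock and collect the dividends, short the forward).
Profit at T = |F_mkt − F*| = |439.47 − 432.2879| = R$7.18 per share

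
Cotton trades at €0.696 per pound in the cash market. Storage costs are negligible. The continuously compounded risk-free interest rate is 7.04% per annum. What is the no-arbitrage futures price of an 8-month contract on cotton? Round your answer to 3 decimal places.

F = S·e^(rT) = 0.696 · e^(0.0704 × 8/12) = 0.696 · e^0.046933
= 0.696 × 1.048052 = €0.729 per pound

€0.729 per pound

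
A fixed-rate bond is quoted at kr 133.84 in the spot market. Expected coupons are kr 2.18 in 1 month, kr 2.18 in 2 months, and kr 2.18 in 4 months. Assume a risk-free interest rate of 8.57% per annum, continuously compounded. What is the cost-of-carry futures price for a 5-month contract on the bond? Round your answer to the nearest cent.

PV(coupons) I = 2.18·e^(−0.0857·1/12) + 2.18·e^(−0.0857·2/12) + 2.18·e^(−0.0857·4/12)
I = 2.1645 + 2.1491 + 2.1186 = 6.4322
F = (S − I)·e^(rT) = (133.84 − 6.4322) · e^(0.0857·5/12)
= 127.4078 · e^0.035708 = 127.4078 × 1.036353 = kr 132.04

kr 132.04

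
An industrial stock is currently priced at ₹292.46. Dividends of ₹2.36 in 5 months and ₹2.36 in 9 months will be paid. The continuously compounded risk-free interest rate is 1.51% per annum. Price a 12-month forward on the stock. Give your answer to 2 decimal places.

₹292.16

PV(dividends) I = 2.36·e^(−0.0151·5/12) + 2.36·e^(−0.0151·9/12)
I = 2.3452 + 2.3334 = 4.6786
F = (S − I)·e^(rT) = (292.46 − 4.6786) · e^(0.0151·12/12)
= 287.7814 · e^0.015100 = 287.7814 × 1.015215 = ₹292.16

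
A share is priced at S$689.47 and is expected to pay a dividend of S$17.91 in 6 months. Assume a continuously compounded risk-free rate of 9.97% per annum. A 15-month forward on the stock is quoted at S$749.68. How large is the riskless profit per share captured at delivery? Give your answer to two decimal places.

PV(dividends) I = 17.91·e^(−0.0997·6/12) = 17.0391
Fair forward F* = (S − I)·e^(rT) = (689.47 − 17.0391)·e^0.124625 = 672.4309 × 1.132724 = 761.6786
Market S$749.68 < fair 761.6786: forward underpriced → reverse cash-and-carry (short the stock, invest proceeds at r, pay the dividends, go long the forward).
Profit at T = |F_mkt − F*| = |749.68 − 761.6786| = S$12.00 per share

S$12.00 per share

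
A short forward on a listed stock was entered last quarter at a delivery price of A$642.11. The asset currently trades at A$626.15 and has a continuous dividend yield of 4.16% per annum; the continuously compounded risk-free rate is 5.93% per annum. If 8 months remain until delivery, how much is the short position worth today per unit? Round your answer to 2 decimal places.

Current fair forward for the remaining 8 months: F = S·e^((r − q)·T), (r − q) = 0.0593 − 0.0416 = 0.0177
F = 626.15 · e^(0.0177 × 8/12) = 626.15 × 1.011870 = 633.5824
Value of long forward = (F − K)·e^(−rT) = (633.5824 − 642.11) · e^(−0.0593·8/12)
= -8.5276 × 0.961238 = -8.20
Short position value = −(long value) = A$8.20

A$8.20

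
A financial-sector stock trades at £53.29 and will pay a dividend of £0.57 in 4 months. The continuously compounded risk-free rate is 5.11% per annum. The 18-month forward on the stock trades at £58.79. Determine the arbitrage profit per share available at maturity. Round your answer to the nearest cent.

£1.86 per share

PV(dividends) I = 0.57·e^(−0.0511·4/12) = 0.5604
Fair forward F* = (S − I)·e^(rT) = (53.29 − 0.5604)·e^0.076650 = 52.7296 × 1.079664 = 56.9303
Market £58.79 > fair 56.9303: forward overpriced → cash-and-carry (borrow at r, buy the stock and collect the dividends, short the forward).
Profit at T = |F_mkt − F*| = |58.79 − 56.9303| = £1.86 per share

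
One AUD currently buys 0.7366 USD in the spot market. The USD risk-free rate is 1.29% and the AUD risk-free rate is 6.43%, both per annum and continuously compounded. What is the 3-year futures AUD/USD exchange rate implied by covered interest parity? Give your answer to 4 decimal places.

F = S·e^((r_USD − r_AUD)T) = 0.7366 · e^((0.0129 − 0.0643) × 3)
= 0.7366 · e^-0.154200 = 0.7366 × 0.857101
F = 0.6313 USD per AUD

0.6313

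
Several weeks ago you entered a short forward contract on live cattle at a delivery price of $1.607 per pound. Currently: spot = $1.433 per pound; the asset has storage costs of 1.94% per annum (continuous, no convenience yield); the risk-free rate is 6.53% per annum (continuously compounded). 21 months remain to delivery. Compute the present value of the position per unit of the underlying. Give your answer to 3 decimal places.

-$0.049 per pound

Current fair forward for the remaining 21 months: F = S·e^((r + u)·T), (r + u) = 0.0653 + 0.0194 = 0.0847
F = 1.433 · e^(0.0847 × 21/12) = 1.433 × 1.159774 = 1.6620
Value of long forward = (F − K)·e^(−rT) = (1.6620 − 1.607) · e^(−0.0653·21/12)
= 0.0550 × 0.892013 = 0.049
Short position value = −(long value) = -$0.049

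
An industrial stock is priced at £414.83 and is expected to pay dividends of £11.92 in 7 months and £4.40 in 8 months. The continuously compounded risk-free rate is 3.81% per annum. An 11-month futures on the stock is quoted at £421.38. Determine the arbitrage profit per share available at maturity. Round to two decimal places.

PV(dividends) I = 11.92·e^(−0.0381·7/12) + 4.40·e^(−0.0381·8/12) = 15.9476
Fair futures F* = (S − I)·e^(rT) = (414.83 − 15.9476)·e^0.034925 = 398.8824 × 1.035542 = 413.0595
Market £421.38 > fair 413.0595: forward overpriced → cash-and-carry (borrow at r, buy the stock and collect the dividends, short the forward).
Profit at T = |F_mkt − F*| = |421.38 − 413.0595| = £8.32 per share

£8.32 per share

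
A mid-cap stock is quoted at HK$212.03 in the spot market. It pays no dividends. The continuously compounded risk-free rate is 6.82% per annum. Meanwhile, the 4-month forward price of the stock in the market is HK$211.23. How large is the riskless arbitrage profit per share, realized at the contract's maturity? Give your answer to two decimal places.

HK$5.68 per share

Fair forward: F* = S·e^(carry·T), with carry = r = 0.0682
F* = 212.03 · e^(0.0682 × 4/12) = 212.03 · e^0.022733 = 212.03 × 1.022993 = HK$216.9052
Market HK$211.23 < fair HK$216.9052: forward underpriced → reverse cash-and-carry (short spot, go long the forward).
At maturity, profit = |F_mkt − F*| = |211.23 − 216.9052| = HK$5.68 per share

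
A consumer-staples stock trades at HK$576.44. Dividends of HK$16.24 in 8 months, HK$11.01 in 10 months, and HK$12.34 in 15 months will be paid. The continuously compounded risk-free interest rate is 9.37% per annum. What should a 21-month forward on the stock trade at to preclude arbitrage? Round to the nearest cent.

HK$636.25

PV(dividends) I = 16.24·e^(−0.0937·8/12) + 11.01·e^(−0.0937·10/12) + 12.34·e^(−0.0937·15/12)
I = 15.2566 + 10.1830 + 10.9761 = 36.4157
F = (S − I)·e^(rT) = (576.44 − 36.4157) · e^(0.0937·21/12)
= 540.0243 · e^0.163975 = 540.0243 × 1.178185 = HK$636.25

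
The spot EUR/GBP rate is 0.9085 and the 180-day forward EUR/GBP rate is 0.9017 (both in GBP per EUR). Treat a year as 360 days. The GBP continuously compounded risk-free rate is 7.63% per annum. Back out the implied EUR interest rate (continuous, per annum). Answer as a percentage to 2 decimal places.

9.13%

F = S·e^((r_GBP − r_EUR)T) ⇒ r_EUR = r_GBP − ln(F/S)/T
ln(0.9017/0.9085) = -0.007513; /(180/360) = -0.015026
r_EUR = 0.0763 + 0.015026 = 0.091326
r_EUR = 9.13%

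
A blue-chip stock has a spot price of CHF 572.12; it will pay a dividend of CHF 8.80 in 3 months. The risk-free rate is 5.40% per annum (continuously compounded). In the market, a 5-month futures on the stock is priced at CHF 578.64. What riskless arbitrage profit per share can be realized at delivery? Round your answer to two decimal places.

PV(dividends) I = 8.80·e^(−0.0540·3/12) = 8.6820
Fair futures F* = (S − I)·e^(rT) = (572.12 − 8.6820)·e^0.022500 = 563.4380 × 1.022755 = 576.2590
Market CHF 578.64 > fair 576.2590: forward overpriced → cash-and-carry (borrow at r, buy the stock and collect the dividends, short the forward).
Profit at T = |F_mkt − F*| = |578.64 − 576.2590| = CHF 2.38 per share

CHF 2.38 per share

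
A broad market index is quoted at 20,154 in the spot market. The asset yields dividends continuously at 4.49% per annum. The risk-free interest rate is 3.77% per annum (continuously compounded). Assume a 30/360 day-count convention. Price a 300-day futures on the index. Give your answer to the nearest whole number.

20,033

F = S·e^((r − q)T) = 20154 · e^((0.0377 − 0.0449) × 300/360)
= 20154 · e^-0.006000 = 20154 × 0.994018
F = 20,033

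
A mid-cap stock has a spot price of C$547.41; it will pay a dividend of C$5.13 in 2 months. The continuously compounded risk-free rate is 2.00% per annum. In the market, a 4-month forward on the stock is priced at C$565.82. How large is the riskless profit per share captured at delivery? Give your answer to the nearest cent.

C$19.90 per share

PV(dividends) I = 5.13·e^(−0.0200·2/12) = 5.1129
Fair forward F* = (S − I)·e^(rT) = (547.41 − 5.1129)·e^0.006667 = 542.2971 × 1.006689 = 545.9245
Market C$565.82 > fair 545.9245: forward overpriced → cash-and-carry (borrow at r, buy the stock and collect the dividends, short the forward).
Profit at T = |F_mkt − F*| = |565.82 − 545.9245| = C$19.90 per share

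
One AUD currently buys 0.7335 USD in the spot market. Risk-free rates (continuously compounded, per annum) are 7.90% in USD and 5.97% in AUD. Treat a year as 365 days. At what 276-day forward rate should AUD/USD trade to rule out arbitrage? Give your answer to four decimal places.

0.7443

F = S·e^((r_USD − r_AUD)T) = 0.7335 · e^((0.0790 − 0.0597) × 276/365)
= 0.7335 · e^0.014594 = 0.7335 × 1.014701
F = 0.7443 USD per AUD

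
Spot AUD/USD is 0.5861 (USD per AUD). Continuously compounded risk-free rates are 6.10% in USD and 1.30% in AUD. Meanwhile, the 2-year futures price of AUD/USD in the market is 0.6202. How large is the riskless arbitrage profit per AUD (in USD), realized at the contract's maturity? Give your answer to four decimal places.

Fair futures: F* = S·e^(carry·T), with carry = (r_USD − r_AUD) = 0.0610 − 0.0130 = 0.0480
F* = 0.5861 · e^(0.0480 × 2) = 0.5861 · e^0.096000 = 0.5861 × 1.100759 = 0.6452
Market 0.6202 < fair 0.6452: forward underpriced → reverse cash-and-carry (short spot, go long the forward).
At maturity, profit = |F_mkt − F*| = |0.6202 − 0.6452| = 0.0250 per AUD (in USD)

0.0250 per AUD (in USD)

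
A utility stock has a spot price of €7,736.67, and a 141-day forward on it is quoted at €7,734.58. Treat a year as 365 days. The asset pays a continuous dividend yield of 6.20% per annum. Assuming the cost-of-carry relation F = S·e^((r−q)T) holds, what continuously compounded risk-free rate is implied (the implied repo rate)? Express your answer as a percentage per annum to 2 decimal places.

6.13%

From F = S·e^((r−q)T): (r − q) = ln(F/S)/T
ln(7734.58/7736.67) = ln(0.999730) = -0.000270
(r − q) = -0.000270 / (141/365) = -0.000699
r = ln(F/S)/T + q = -0.000699 + 0.0620 = 0.061301
r = 6.13%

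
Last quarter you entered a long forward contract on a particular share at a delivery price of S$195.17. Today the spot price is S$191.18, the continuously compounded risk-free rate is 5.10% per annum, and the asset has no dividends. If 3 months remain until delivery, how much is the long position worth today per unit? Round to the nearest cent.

-S$1.52

Current fair forward for the remaining 3 months: F = S·e^(r·T), r = 0.0510
F = 191.18 · e^(0.0510 × 3/12) = 191.18 × 1.012832 = 193.6332
Value of long forward = (F − K)·e^(−rT) = (193.6332 − 195.17) · e^(−0.0510·3/12)
= -1.5368 × 0.987331 = -1.52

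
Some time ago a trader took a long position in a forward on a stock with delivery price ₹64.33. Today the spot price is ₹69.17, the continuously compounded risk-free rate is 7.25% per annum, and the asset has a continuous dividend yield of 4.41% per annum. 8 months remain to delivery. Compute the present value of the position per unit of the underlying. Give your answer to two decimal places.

Current fair forward for the remaining 8 months: F = S·e^((r − q)·T), (r − q) = 0.0725 − 0.0441 = 0.0284
F = 69.17 · e^(0.0284 × 8/12) = 69.17 × 1.019114 = 70.4921
Value of long forward = (F − K)·e^(−rT) = (70.4921 − 64.33) · e^(−0.0725·8/12)
= 6.1621 × 0.952816 = 5.87

₹5.87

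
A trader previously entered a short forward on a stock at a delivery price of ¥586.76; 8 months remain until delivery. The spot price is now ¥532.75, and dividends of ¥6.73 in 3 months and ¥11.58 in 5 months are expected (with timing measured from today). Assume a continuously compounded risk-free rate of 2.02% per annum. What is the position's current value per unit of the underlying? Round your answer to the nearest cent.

PV(remaining dividends) I = 6.73·e^(−0.0202·3/12) + 11.58·e^(−0.0202·5/12) = 18.1790
Current forward F = (S − I)·e^(rT) = (532.75 − 18.1790)·e^(0.0202·8/12) = 514.5710 × 1.013558 = 521.5476
Value (long) = (F − K)·e^(−rT) = (521.5476 − 586.76) × 0.986624 = -64.3401
Short position value = −(long value) = ¥64.34

¥64.34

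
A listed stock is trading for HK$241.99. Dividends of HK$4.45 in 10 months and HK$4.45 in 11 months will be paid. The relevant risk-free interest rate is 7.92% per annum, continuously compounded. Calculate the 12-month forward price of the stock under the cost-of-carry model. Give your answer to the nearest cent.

PV(dividends) I = 4.45·e^(−0.0792·10/12) + 4.45·e^(−0.0792·11/12)
I = 4.1658 + 4.1384 = 8.3042
F = (S − I)·e^(rT) = (241.99 − 8.3042) · e^(0.0792·12/12)
= 233.6858 · e^0.079200 = 233.6858 × 1.082421 = HK$252.95

HK$252.95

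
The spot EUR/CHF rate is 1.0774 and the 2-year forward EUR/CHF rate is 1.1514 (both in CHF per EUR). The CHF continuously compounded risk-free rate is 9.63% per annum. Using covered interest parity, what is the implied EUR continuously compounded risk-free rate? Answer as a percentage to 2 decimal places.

F = S·e^((r_CHF − r_EUR)T) ⇒ r_EUR = r_CHF − ln(F/S)/T
ln(1.1514/1.0774) = 0.066428; /(2) = 0.033214
r_EUR = 0.0963 − 0.033214 = 0.063086
r_EUR = 6.31%

6.31%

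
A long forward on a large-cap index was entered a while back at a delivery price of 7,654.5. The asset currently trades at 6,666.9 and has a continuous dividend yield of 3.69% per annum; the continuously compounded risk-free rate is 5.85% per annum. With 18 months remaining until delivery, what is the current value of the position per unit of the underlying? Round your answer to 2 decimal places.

Current fair forward for the remaining 18 months: F = S·e^((r − q)·T), (r − q) = 0.0585 − 0.0369 = 0.0216
F = 6666.9 · e^(0.0216 × 18/12) = 6666.9 × 1.03293059 = 6886.4450
Value of long forward = (F − K)·e^(−rT) = (6886.4450 − 7654.5) · e^(−0.0585·18/12)
= -768.0550 × 0.91598985 = -703.53

-703.53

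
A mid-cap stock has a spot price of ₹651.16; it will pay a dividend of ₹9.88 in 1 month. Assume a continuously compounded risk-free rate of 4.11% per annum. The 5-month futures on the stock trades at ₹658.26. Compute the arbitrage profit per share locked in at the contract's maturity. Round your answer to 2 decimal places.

₹5.87 per share

PV(dividends) I = 9.88·e^(−0.0411·1/12) = 9.8462
Fair futures F* = (S − I)·e^(rT) = (651.16 − 9.8462)·e^0.017125 = 641.3138 × 1.017272 = 652.3906
Market ₹658.26 > fair 652.3906: forward overpriced → cash-and-carry (borrow at r, buy the stock and collect the dividends, short the forward).
Profit at T = |F_mkt − F*| = |658.26 − 652.3906| = ₹5.87 per share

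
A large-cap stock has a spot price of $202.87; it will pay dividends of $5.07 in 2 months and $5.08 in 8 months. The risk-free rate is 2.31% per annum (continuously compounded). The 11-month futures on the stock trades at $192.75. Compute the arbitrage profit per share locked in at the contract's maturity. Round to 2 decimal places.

PV(dividends) I = 5.07·e^(−0.0231·2/12) + 5.08·e^(−0.0231·8/12) = 10.0529
Fair futures F* = (S − I)·e^(rT) = (202.87 − 10.0529)·e^0.021175 = 192.8171 × 1.021401 = 196.9436
Market $192.75 < fair 196.9436: forward underpriced → reverse cash-and-carry (short the stock, invest proceeds at r, pay the dividends, go long the forward).
Profit at T = |F_mkt − F*| = |192.75 − 196.9436| = $4.19 per share

$4.19 per share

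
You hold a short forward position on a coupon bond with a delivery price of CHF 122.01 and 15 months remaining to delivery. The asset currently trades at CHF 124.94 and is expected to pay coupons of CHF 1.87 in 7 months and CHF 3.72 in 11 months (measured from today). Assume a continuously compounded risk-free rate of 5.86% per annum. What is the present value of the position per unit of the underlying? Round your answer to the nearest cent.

-CHF 6.22

PV(remaining coupons) I = 1.87·e^(−0.0586·7/12) + 3.72·e^(−0.0586·11/12) = 5.3326
Current forward F = (S − I)·e^(rT) = (124.94 − 5.3326)·e^(0.0586·15/12) = 119.6074 × 1.076000 = 128.6976
Value (long) = (F − K)·e^(−rT) = (128.6976 − 122.01) × 0.929368 = 6.2152
Short position value = −(long value) = -CHF 6.22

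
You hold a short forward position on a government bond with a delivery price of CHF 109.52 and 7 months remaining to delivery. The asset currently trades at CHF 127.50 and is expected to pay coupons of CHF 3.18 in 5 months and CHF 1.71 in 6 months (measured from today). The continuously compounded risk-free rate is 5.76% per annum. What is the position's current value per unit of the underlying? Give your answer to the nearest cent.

-CHF 16.83

PV(remaining coupons) I = 3.18·e^(−0.0576·5/12) + 1.71·e^(−0.0576·6/12) = 4.7660
Current forward F = (S − I)·e^(rT) = (127.50 − 4.7660)·e^(0.0576·7/12) = 122.7340 × 1.034171 = 126.9279
Value (long) = (F − K)·e^(−rT) = (126.9279 − 109.52) × 0.966958 = 16.8327
Short position value = −(long value) = -CHF 16.83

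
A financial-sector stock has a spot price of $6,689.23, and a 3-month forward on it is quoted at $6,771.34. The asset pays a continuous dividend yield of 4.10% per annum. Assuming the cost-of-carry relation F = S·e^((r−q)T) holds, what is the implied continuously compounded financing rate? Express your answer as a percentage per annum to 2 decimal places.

8.98%

From F = S·e^((r−q)T): (r − q) = ln(F/S)/T
ln(6771.34/6689.23) = ln(1.012275) = 0.012200
(r − q) = 0.012200 / (3/12) = 0.048800
r = ln(F/S)/T + q = 0.048800 + 0.0410 = 0.089800
r = 8.98%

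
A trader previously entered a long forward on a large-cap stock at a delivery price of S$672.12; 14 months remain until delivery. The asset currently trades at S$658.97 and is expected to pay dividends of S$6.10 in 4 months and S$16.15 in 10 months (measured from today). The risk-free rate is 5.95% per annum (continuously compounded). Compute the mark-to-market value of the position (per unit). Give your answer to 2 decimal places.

PV(remaining dividends) I = 6.10·e^(−0.0595·4/12) + 16.15·e^(−0.0595·10/12) = 21.3490
Current forward F = (S − I)·e^(rT) = (658.97 − 21.3490)·e^(0.0595·14/12) = 637.6210 × 1.071883 = 683.4551
Value (long) = (F − K)·e^(−rT) = (683.4551 − 672.12) × 0.932938 = 10.5749
Value = S$10.57

S$10.57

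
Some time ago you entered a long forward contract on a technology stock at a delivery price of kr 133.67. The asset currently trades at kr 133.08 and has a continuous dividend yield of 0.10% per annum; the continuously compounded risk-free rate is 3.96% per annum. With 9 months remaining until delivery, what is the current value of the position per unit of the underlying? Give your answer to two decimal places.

Current fair forward for the remaining 9 months: F = S·e^((r − q)·T), (r − q) = 0.0396 − 0.0010 = 0.0386
F = 133.08 · e^(0.0386 × 9/12) = 133.08 × 1.029373 = 136.9890
Value of long forward = (F − K)·e^(−rT) = (136.9890 − 133.67) · e^(−0.0396·9/12)
= 3.3190 × 0.970737 = 3.22

kr 3.22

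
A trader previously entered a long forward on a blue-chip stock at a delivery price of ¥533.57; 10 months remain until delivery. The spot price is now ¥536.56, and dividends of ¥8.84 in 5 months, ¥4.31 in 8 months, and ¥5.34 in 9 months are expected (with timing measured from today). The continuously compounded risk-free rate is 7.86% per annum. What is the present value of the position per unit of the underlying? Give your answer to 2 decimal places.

¥19.14

PV(remaining dividends) I = 8.84·e^(−0.0786·5/12) + 4.31·e^(−0.0786·8/12) + 5.34·e^(−0.0786·9/12) = 17.6795
Current forward F = (S − I)·e^(rT) = (536.56 − 17.6795)·e^(0.0786·10/12) = 518.8805 × 1.067693 = 554.0051
Value (long) = (F − K)·e^(−rT) = (554.0051 − 533.57) × 0.936599 = 19.1395
Value = ¥19.14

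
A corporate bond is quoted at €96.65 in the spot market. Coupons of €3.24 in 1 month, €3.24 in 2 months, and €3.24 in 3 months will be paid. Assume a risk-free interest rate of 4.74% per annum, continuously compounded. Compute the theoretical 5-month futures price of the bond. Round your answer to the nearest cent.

PV(coupons) I = 3.24·e^(−0.0474·1/12) + 3.24·e^(−0.0474·2/12) + 3.24·e^(−0.0474·3/12)
I = 3.2272 + 3.2145 + 3.2018 = 9.6435
F = (S − I)·e^(rT) = (96.65 − 9.6435) · e^(0.0474·5/12)
= 87.0065 · e^0.019750 = 87.0065 × 1.019946 = €88.74

€88.74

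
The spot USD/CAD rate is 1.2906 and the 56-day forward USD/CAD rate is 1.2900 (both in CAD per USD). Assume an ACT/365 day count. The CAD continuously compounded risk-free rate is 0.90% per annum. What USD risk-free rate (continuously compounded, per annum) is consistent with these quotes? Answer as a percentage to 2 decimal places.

1.20%

F = S·e^((r_CAD − r_USD)T) ⇒ r_USD = r_CAD − ln(F/S)/T
ln(1.2900/1.2906) = -0.000465; /(56/365) = -0.003031
r_USD = 0.0090 + 0.003031 = 0.012031
r_USD = 1.20%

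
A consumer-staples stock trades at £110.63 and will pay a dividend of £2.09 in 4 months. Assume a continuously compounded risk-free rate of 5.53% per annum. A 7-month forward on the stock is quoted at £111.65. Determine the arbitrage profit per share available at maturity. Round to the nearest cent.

£0.49 per share

PV(dividends) I = 2.09·e^(−0.0553·4/12) = 2.0518
Fair forward F* = (S − I)·e^(rT) = (110.63 − 2.0518)·e^0.032258 = 108.5782 × 1.032784 = 112.1378
Market £111.65 < fair 112.1378: forward underpriced → reverse cash-and-carry (short the stock, invest proceeds at r, pay the dividends, go long the forward).
Profit at T = |F_mkt − F*| = |111.65 − 112.1378| = £0.49 per share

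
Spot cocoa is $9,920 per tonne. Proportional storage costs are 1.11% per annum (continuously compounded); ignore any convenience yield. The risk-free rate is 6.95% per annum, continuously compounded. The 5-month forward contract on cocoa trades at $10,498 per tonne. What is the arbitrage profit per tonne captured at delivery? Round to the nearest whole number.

$239 per tonne

Fair forward: F* = S·e^(carry·T), with carry = (r + u) = 0.0695 + 0.0111 = 0.0806
F* = 9920 · e^(0.0806 × 5/12) = 9920 · e^0.033583 = 9920 × 1.034153 = $10258.7978
Market $10498 > fair $10258.7978: forward overpriced → cash-and-carry (buy spot, short the forward).
At maturity, profit = |F_mkt − F*| = |10498 − 10258.7978| = $239 per tonne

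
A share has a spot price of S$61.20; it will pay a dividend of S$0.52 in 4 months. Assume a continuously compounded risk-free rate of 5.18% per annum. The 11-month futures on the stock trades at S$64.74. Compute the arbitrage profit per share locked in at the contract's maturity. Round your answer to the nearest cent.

PV(dividends) I = 0.52·e^(−0.0518·4/12) = 0.5111
Fair futures F* = (S − I)·e^(rT) = (61.20 − 0.5111)·e^0.047483 = 60.6889 × 1.048628 = 63.6401
Market S$64.74 > fair 63.6401: forward overpriced → cash-and-carry (borrow at r, buy the stock and collect the dividends, short the forward).
Profit at T = |F_mkt − F*| = |64.74 − 63.6401| = S$1.10 per share

S$1.10 per share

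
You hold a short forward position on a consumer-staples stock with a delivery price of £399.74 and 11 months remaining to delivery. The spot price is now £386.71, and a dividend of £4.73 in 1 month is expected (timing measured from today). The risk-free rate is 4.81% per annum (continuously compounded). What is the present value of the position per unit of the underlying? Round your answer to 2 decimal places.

£0.50

PV(remaining dividends) I = 4.73·e^(−0.0481·1/12) = 4.7111
Current forward F = (S − I)·e^(rT) = (386.71 − 4.7111)·e^(0.0481·11/12) = 381.9989 × 1.045078 = 399.2186
Value (long) = (F − K)·e^(−rT) = (399.2186 − 399.74) × 0.956866 = -0.4989
Short position value = −(long value) = £0.50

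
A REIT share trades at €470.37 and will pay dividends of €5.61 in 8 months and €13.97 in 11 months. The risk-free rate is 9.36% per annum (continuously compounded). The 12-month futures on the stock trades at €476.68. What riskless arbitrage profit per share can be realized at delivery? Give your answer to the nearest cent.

€19.98 per share

PV(dividends) I = 5.61·e^(−0.0936·8/12) + 13.97·e^(−0.0936·11/12) = 18.0920
Fair futures F* = (S − I)·e^(rT) = (470.37 − 18.0920)·e^0.093600 = 452.2780 × 1.098120 = 496.6555
Market €476.68 < fair 496.6555: forward underpriced → reverse cash-and-carry (short the stock, invest proceeds at r, pay the dividends, go long the forward).
Profit at T = |F_mkt − F*| = |476.68 − 496.6555| = €19.98 per share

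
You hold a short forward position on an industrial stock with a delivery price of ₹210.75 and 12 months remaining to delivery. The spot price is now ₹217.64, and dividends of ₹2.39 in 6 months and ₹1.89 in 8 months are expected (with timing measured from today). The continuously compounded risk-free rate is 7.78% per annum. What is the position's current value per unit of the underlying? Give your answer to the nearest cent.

-₹18.57

PV(remaining dividends) I = 2.39·e^(−0.0778·6/12) + 1.89·e^(−0.0778·8/12) = 4.0933
Current forward F = (S − I)·e^(rT) = (217.64 − 4.0933)·e^(0.0778·12/12) = 213.5467 × 1.080906 = 230.8239
Value (long) = (F − K)·e^(−rT) = (230.8239 − 210.75) × 0.925149 = 18.5713
Short position value = −(long value) = -₹18.57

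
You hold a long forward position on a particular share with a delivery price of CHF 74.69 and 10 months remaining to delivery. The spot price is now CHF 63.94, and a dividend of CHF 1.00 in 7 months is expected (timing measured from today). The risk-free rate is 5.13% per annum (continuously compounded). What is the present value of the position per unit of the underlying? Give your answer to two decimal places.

-CHF 8.59

PV(remaining dividends) I = 1.00·e^(−0.0513·7/12) = 0.9705
Current forward F = (S − I)·e^(rT) = (63.94 − 0.9705)·e^(0.0513·10/12) = 62.9695 × 1.043677 = 65.7198
Value (long) = (F − K)·e^(−rT) = (65.7198 − 74.69) × 0.958151 = -8.5948
Value = -CHF 8.59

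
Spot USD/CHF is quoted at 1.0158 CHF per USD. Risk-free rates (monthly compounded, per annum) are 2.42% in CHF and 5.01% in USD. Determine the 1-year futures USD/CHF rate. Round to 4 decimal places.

By covered interest parity, F = S · (1+r_CHF/12)^(12T) / (1+r_USD/12)^(12T)
= 1.0158 × 1.024470 / 1.051267 = 1.0158 × 0.974510
F = 0.9899 CHF per USD

0.9899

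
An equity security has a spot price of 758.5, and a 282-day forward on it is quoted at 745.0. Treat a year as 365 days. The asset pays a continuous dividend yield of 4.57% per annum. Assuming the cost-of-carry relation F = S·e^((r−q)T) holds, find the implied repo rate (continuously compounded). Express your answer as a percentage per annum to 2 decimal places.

2.25%

From F = S·e^((r−q)T): (r − q) = ln(F/S)/T
ln(745.0/758.5) = ln(0.982202) = -0.017958
(r − q) = -0.017958 / (282/365) = -0.023244
r = ln(F/S)/T + q = -0.023244 + 0.0457 = 0.022456
r = 2.25%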